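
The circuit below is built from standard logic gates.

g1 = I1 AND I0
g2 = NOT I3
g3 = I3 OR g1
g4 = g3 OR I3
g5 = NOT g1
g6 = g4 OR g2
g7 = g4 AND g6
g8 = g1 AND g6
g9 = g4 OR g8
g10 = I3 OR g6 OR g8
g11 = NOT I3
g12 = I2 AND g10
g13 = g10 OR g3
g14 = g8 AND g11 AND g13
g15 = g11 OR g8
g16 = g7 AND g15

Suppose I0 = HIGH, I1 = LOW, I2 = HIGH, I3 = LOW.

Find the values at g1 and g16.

g1 = I1 AND I0 = LOW AND HIGH = LOW
g2 = NOT I3 = NOT LOW = HIGH
g3 = I3 OR g1 = LOW OR LOW = LOW
g4 = g3 OR I3 = LOW OR LOW = LOW
g6 = g4 OR g2 = LOW OR HIGH = HIGH
g7 = g4 AND g6 = LOW AND HIGH = LOW
g8 = g1 AND g6 = LOW AND HIGH = LOW
g11 = NOT I3 = NOT LOW = HIGH
g15 = g11 OR g8 = HIGH OR LOW = HIGH
g16 = g7 AND g15 = LOW AND HIGH = LOW

g1 = LOW, g16 = LOW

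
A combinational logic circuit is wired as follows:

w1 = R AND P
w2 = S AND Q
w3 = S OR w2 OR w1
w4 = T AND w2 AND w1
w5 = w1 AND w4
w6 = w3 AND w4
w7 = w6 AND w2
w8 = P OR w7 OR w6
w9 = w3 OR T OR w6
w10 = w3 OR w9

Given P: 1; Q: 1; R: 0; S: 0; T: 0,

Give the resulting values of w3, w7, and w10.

w3 = 0; w7 = 0; w10 = 0

w1 = R AND P = 0 AND 1 = 0
w2 = S AND Q = 0 AND 1 = 0
w3 = S OR w2 OR w1 = 0 OR 0 OR 0 = 0
w4 = T AND w2 AND w1 = 0 AND 0 AND 0 = 0
w6 = w3 AND w4 = 0 AND 0 = 0
w7 = w6 AND w2 = 0 AND 0 = 0
w9 = w3 OR T OR w6 = 0 OR 0 OR 0 = 0
w10 = w3 OR w9 = 0 OR 0 = 0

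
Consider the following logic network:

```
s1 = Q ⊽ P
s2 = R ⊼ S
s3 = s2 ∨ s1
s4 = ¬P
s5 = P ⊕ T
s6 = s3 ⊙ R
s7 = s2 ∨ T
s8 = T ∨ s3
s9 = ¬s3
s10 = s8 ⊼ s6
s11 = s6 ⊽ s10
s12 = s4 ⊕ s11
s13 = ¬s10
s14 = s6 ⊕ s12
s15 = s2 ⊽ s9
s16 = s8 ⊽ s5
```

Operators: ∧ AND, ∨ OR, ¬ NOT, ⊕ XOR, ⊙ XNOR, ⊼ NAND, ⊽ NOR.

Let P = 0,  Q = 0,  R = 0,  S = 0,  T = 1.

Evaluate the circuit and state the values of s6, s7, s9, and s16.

s1 = Q NOR P = 0 NOR 0 = 1
s2 = R NAND S = 0 NAND 0 = 1
s3 = s2 OR s1 = 1 OR 1 = 1
s5 = P XOR T = 0 XOR 1 = 1
s6 = s3 XNOR R = 1 XNOR 0 = 0
s7 = s2 OR T = 1 OR 1 = 1
s8 = T OR s3 = 1 OR 1 = 1
s9 = NOT s3 = NOT 1 = 0
s16 = s8 NOR s5 = 1 NOR 1 = 0

s6 = 0, s7 = 1, s9 = 0, s16 = 0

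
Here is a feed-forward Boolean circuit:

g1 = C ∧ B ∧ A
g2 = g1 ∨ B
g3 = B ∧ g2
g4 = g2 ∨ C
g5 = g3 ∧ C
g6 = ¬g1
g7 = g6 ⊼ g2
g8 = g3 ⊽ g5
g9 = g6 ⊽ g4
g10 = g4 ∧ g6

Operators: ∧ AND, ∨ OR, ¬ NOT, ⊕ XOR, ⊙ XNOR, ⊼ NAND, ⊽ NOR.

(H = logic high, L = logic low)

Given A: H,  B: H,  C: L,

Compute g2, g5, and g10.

g2 = H, g5 = L, g10 = H

g1 = C AND B AND A = L AND H AND H = L
g2 = g1 OR B = L OR H = H
g3 = B AND g2 = H AND H = H
g4 = g2 OR C = H OR L = H
g5 = g3 AND C = H AND L = L
g6 = NOT g1 = NOT L = H
g10 = g4 AND g6 = H AND H = H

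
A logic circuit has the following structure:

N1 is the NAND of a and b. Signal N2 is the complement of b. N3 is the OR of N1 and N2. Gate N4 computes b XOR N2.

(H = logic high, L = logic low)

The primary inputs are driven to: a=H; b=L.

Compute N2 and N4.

N2 = H; N4 = H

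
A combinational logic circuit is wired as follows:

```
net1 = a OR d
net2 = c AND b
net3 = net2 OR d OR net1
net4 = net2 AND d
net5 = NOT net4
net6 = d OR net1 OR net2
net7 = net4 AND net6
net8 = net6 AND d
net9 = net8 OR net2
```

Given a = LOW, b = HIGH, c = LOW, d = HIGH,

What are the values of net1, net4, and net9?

net1 = a OR d = LOW OR HIGH = HIGH
net2 = c AND b = LOW AND HIGH = LOW
net4 = net2 AND d = LOW AND HIGH = LOW
net6 = d OR net1 OR net2 = HIGH OR HIGH OR LOW = HIGH
net8 = net6 AND d = HIGH AND HIGH = HIGH
net9 = net8 OR net2 = HIGH OR LOW = HIGH

net1 = HIGH, net4 = LOW, net9 = HIGH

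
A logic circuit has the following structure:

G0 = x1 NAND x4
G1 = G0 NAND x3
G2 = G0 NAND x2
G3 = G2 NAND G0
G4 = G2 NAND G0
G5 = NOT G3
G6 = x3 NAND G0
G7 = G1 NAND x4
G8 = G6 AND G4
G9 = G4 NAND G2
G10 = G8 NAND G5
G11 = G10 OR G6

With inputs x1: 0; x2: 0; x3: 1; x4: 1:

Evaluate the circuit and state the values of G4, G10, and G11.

G0 = x1 NAND x4 = 0 NAND 1 = 1
G2 = G0 NAND x2 = 1 NAND 0 = 1
G3 = G2 NAND G0 = 1 NAND 1 = 0
G4 = G2 NAND G0 = 1 NAND 1 = 0
G5 = NOT G3 = NOT 0 = 1
G6 = x3 NAND G0 = 1 NAND 1 = 0
G8 = G6 AND G4 = 0 AND 0 = 0
G10 = G8 NAND G5 = 0 NAND 1 = 1
G11 = G10 OR G6 = 1 OR 0 = 1

G4 = 0, G10 = 1, G11 = 1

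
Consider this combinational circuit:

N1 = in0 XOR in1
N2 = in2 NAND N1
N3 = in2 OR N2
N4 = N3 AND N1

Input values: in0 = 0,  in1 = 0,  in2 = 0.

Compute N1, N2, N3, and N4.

N1 = 0  N2 = 1  N3 = 1  N4 = 0

N1 = in0 XOR in1 = 0 XOR 0 = 0
N2 = in2 NAND N1 = 0 NAND 0 = 1
N3 = in2 OR N2 = 0 OR 1 = 1
N4 = N3 AND N1 = 1 AND 0 = 0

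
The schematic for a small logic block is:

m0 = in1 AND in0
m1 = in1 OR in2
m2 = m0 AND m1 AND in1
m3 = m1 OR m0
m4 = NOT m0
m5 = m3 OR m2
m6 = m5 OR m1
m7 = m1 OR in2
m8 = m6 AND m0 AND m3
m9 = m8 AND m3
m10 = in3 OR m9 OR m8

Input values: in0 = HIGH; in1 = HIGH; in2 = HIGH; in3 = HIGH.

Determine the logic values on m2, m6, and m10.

m2 = HIGH, m6 = HIGH, m10 = HIGH

m0 = in1 AND in0 = HIGH AND HIGH = HIGH
m1 = in1 OR in2 = HIGH OR HIGH = HIGH
m2 = m0 AND m1 AND in1 = HIGH AND HIGH AND HIGH = HIGH
m3 = m1 OR m0 = HIGH OR HIGH = HIGH
m5 = m3 OR m2 = HIGH OR HIGH = HIGH
m6 = m5 OR m1 = HIGH OR HIGH = HIGH
m8 = m6 AND m0 AND m3 = HIGH AND HIGH AND HIGH = HIGH
m9 = m8 AND m3 = HIGH AND HIGH = HIGH
m10 = in3 OR m9 OR m8 = HIGH OR HIGH OR HIGH = HIGH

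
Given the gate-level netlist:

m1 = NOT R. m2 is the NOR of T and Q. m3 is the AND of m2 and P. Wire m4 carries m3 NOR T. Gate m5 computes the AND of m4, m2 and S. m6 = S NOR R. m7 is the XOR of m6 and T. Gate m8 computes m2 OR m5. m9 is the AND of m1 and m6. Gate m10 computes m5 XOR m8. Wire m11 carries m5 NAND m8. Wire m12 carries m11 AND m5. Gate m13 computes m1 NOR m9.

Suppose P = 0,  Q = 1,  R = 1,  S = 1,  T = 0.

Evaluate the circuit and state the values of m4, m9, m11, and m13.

m1 = NOT R = NOT 1 = 0
m2 = T NOR Q = 0 NOR 1 = 0
m3 = m2 AND P = 0 AND 0 = 0
m4 = m3 NOR T = 0 NOR 0 = 1
m5 = m4 AND m2 AND S = 1 AND 0 AND 1 = 0
m6 = S NOR R = 1 NOR 1 = 0
m8 = m2 OR m5 = 0 OR 0 = 0
m9 = m1 AND m6 = 0 AND 0 = 0
m11 = m5 NAND m8 = 0 NAND 0 = 1
m13 = m1 NOR m9 = 0 NOR 0 = 1

m4 = 1; m9 = 0; m11 = 1; m13 = 1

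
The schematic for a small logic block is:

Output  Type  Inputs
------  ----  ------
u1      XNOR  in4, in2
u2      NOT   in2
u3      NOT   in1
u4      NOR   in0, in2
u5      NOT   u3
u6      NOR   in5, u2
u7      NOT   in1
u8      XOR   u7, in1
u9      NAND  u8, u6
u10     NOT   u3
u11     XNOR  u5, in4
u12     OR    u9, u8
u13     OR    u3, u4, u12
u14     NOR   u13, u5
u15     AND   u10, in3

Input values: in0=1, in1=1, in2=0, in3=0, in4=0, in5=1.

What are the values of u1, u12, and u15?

u1 = in4 XNOR in2 = 0 XNOR 0 = 1
u2 = NOT in2 = NOT 0 = 1
u3 = NOT in1 = NOT 1 = 0
u6 = in5 NOR u2 = 1 NOR 1 = 0
u7 = NOT in1 = NOT 1 = 0
u8 = u7 XOR in1 = 0 XOR 1 = 1
u9 = u8 NAND u6 = 1 NAND 0 = 1
u10 = NOT u3 = NOT 0 = 1
u12 = u9 OR u8 = 1 OR 1 = 1
u15 = u10 AND in3 = 1 AND 0 = 0

u1 = 1, u12 = 1, u15 = 0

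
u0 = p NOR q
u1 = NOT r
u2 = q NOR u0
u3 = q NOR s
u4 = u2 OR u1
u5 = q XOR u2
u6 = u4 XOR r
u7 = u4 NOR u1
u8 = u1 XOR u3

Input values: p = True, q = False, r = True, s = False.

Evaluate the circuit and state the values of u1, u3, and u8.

u1 = NOT r = NOT True = False
u3 = q NOR s = False NOR False = True
u8 = u1 XOR u3 = False XOR True = True

u1 = False, u3 = True, u8 = True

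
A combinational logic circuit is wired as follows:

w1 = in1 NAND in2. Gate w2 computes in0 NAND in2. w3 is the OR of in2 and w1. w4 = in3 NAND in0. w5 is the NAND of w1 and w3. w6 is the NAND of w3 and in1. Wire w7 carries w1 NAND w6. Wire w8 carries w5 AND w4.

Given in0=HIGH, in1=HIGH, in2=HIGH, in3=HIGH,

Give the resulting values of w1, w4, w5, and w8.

w1 = in1 NAND in2 = HIGH NAND HIGH = LOW
w3 = in2 OR w1 = HIGH OR LOW = HIGH
w4 = in3 NAND in0 = HIGH NAND HIGH = LOW
w5 = w1 NAND w3 = LOW NAND HIGH = HIGH
w8 = w5 AND w4 = HIGH AND LOW = LOW

w1 = LOW, w4 = LOW, w5 = HIGH, w8 = LOW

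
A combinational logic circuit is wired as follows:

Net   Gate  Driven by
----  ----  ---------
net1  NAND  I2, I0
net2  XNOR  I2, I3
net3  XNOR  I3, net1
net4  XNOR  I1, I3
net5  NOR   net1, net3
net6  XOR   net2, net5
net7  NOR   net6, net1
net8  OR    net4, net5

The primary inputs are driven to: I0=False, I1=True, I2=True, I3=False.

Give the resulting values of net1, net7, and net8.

net1 = I2 NAND I0 = True NAND False = True
net2 = I2 XNOR I3 = True XNOR False = False
net3 = I3 XNOR net1 = False XNOR True = False
net4 = I1 XNOR I3 = True XNOR False = False
net5 = net1 NOR net3 = True NOR False = False
net6 = net2 XOR net5 = False XOR False = False
net7 = net6 NOR net1 = False NOR True = False
net8 = net4 OR net5 = False OR False = False

net1 = True, net7 = False, net8 = False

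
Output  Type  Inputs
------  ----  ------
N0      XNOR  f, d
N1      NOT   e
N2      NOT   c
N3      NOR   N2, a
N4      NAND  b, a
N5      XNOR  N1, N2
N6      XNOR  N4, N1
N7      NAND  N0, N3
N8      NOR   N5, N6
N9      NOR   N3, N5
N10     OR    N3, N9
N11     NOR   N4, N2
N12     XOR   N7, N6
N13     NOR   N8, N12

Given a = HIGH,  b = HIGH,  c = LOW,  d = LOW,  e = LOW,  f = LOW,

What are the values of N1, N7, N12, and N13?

N1 = HIGH, N7 = HIGH, N12 = HIGH, N13 = LOW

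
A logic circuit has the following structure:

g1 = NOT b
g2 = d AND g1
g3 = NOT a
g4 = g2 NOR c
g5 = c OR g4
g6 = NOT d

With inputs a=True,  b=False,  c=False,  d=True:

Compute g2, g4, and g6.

g2 = True; g4 = False; g6 = False

g1 = NOT b = NOT False = True
g2 = d AND g1 = True AND True = True
g4 = g2 NOR c = True NOR False = False
g6 = NOT d = NOT True = False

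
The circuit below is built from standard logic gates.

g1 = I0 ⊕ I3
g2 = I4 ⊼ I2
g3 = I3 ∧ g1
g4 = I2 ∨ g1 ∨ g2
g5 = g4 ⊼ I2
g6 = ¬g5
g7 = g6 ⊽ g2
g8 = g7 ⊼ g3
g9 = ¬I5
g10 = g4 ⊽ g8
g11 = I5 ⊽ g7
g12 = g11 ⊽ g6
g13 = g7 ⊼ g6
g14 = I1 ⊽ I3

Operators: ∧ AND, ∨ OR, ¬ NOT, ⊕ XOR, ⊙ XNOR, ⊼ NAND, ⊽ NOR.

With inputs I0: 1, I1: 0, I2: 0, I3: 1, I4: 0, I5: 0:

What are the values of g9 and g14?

g9 = 1; g14 = 0

g9 = NOT I5 = NOT 0 = 1
g14 = I1 NOR I3 = 0 NOR 1 = 0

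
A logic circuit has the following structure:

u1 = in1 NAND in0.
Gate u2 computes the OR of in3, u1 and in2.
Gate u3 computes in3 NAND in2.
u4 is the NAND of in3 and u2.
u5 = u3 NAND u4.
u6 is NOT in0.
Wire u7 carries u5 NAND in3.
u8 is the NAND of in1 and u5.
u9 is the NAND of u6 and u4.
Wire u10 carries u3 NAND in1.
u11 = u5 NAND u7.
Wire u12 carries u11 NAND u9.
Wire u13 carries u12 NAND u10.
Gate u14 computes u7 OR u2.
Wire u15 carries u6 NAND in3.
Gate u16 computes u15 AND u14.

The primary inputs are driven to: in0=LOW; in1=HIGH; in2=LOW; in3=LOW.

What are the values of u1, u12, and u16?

u1 = HIGH  u12 = HIGH  u16 = HIGH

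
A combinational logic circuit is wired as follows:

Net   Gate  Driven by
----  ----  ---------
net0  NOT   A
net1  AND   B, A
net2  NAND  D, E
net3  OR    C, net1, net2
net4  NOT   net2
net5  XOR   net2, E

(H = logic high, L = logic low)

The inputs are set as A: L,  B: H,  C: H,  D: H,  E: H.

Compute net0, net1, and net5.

net0 = H; net1 = L; net5 = H

net0 = NOT A = NOT L = H
net1 = B AND A = H AND L = L
net2 = D NAND E = H NAND H = L
net5 = net2 XOR E = L XOR H = H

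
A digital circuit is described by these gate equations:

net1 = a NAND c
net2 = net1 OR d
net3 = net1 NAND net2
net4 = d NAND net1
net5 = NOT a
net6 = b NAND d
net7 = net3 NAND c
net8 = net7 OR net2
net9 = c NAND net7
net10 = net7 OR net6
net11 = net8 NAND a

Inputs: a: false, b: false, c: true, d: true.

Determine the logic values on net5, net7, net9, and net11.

net1 = a NAND c = false NAND true = true
net2 = net1 OR d = true OR true = true
net3 = net1 NAND net2 = true NAND true = false
net5 = NOT a = NOT false = true
net7 = net3 NAND c = false NAND true = true
net8 = net7 OR net2 = true OR true = true
net9 = c NAND net7 = true NAND true = false
net11 = net8 NAND a = true NAND false = true

net5 = true, net7 = true, net9 = false, net11 = true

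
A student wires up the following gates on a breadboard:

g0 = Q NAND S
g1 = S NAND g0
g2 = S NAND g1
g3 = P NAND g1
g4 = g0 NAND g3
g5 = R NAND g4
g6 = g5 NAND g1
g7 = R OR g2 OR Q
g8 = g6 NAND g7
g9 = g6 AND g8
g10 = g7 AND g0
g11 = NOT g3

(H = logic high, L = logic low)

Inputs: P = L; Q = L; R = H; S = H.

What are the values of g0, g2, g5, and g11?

g0 = Q NAND S = L NAND H = H
g1 = S NAND g0 = H NAND H = L
g2 = S NAND g1 = H NAND L = H
g3 = P NAND g1 = L NAND L = H
g4 = g0 NAND g3 = H NAND H = L
g5 = R NAND g4 = H NAND L = H
g11 = NOT g3 = NOT H = L

g0 = H  g2 = H  g5 = H  g11 = L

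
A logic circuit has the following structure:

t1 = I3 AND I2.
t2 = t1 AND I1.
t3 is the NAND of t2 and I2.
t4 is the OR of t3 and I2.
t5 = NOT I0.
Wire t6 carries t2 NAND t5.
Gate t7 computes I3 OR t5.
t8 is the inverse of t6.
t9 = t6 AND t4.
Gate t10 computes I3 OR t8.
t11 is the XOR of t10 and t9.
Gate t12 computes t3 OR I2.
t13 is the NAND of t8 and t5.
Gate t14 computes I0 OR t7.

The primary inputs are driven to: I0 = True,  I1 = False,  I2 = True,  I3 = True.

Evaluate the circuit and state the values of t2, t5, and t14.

t2 = False  t5 = False  t14 = True

t1 = I3 AND I2 = True AND True = True
t2 = t1 AND I1 = True AND False = False
t5 = NOT I0 = NOT True = False
t7 = I3 OR t5 = True OR False = True
t14 = I0 OR t7 = True OR True = True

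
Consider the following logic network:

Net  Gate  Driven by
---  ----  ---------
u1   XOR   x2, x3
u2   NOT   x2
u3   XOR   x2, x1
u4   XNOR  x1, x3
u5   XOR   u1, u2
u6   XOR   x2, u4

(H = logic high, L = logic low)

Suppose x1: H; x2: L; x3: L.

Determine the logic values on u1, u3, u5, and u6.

u1 = x2 XOR x3 = L XOR L = L
u2 = NOT x2 = NOT L = H
u3 = x2 XOR x1 = L XOR H = H
u4 = x1 XNOR x3 = H XNOR L = L
u5 = u1 XOR u2 = L XOR H = H
u6 = x2 XOR u4 = L XOR L = L

u1 = L, u3 = H, u5 = H, u6 = L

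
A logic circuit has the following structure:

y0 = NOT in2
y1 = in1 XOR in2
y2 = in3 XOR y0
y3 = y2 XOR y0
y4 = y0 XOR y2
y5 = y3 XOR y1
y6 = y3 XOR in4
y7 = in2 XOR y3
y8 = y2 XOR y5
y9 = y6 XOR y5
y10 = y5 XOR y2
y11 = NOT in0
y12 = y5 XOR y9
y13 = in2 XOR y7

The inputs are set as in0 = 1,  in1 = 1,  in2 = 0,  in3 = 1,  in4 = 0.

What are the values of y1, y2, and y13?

y0 = NOT in2 = NOT 0 = 1
y1 = in1 XOR in2 = 1 XOR 0 = 1
y2 = in3 XOR y0 = 1 XOR 1 = 0
y3 = y2 XOR y0 = 0 XOR 1 = 1
y7 = in2 XOR y3 = 0 XOR 1 = 1
y13 = in2 XOR y7 = 0 XOR 1 = 1

y1 = 1  y2 = 0  y13 = 1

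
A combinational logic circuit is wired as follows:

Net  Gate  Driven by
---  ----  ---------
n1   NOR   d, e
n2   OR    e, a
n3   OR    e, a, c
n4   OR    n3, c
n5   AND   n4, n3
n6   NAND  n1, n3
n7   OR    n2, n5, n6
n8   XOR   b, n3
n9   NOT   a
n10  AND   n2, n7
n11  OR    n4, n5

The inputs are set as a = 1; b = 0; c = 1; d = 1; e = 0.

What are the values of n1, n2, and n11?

n1 = 0  n2 = 1  n11 = 1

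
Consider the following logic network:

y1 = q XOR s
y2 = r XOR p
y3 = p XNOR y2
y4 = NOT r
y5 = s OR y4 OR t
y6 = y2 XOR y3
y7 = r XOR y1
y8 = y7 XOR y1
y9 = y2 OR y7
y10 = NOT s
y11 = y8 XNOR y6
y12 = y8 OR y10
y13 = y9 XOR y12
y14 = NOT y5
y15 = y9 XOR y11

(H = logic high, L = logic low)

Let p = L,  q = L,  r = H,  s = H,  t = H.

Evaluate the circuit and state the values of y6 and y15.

y1 = q XOR s = L XOR H = H
y2 = r XOR p = H XOR L = H
y3 = p XNOR y2 = L XNOR H = L
y6 = y2 XOR y3 = H XOR L = H
y7 = r XOR y1 = H XOR H = L
y8 = y7 XOR y1 = L XOR H = H
y9 = y2 OR y7 = H OR L = H
y11 = y8 XNOR y6 = H XNOR H = H
y15 = y9 XOR y11 = H XOR H = L

y6 = H, y15 = L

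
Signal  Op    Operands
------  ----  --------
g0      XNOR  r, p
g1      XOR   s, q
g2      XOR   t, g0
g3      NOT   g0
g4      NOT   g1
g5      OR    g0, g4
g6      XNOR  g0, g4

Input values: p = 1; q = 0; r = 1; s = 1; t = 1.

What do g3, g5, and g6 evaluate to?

g0 = r XNOR p = 1 XNOR 1 = 1
g1 = s XOR q = 1 XOR 0 = 1
g3 = NOT g0 = NOT 1 = 0
g4 = NOT g1 = NOT 1 = 0
g5 = g0 OR g4 = 1 OR 0 = 1
g6 = g0 XNOR g4 = 1 XNOR 0 = 0

g3 = 0  g5 = 1  g6 = 0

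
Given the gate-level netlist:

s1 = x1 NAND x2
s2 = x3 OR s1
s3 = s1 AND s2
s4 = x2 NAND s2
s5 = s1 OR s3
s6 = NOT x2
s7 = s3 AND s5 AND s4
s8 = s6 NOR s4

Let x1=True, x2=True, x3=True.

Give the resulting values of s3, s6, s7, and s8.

s1 = x1 NAND x2 = True NAND True = False
s2 = x3 OR s1 = True OR False = True
s3 = s1 AND s2 = False AND True = False
s4 = x2 NAND s2 = True NAND True = False
s5 = s1 OR s3 = False OR False = False
s6 = NOT x2 = NOT True = False
s7 = s3 AND s5 AND s4 = False AND False AND False = False
s8 = s6 NOR s4 = False NOR False = True

s3 = False, s6 = False, s7 = False, s8 = True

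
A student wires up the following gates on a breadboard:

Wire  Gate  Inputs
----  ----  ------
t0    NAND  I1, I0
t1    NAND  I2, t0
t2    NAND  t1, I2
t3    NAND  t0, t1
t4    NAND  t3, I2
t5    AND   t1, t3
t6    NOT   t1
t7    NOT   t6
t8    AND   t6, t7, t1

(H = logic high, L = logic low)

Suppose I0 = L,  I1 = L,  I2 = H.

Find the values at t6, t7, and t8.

t0 = I1 NAND I0 = L NAND L = H
t1 = I2 NAND t0 = H NAND H = L
t6 = NOT t1 = NOT L = H
t7 = NOT t6 = NOT H = L
t8 = t6 AND t7 AND t1 = H AND L AND L = L

t6 = H, t7 = L, t8 = L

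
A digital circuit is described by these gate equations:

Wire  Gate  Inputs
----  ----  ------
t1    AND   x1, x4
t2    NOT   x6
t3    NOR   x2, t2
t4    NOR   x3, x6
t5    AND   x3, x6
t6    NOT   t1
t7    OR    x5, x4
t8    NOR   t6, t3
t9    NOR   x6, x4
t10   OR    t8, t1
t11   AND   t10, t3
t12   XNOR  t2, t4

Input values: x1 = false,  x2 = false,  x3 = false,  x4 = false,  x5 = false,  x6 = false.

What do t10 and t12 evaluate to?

t1 = x1 AND x4 = false AND false = false
t2 = NOT x6 = NOT false = true
t3 = x2 NOR t2 = false NOR true = false
t4 = x3 NOR x6 = false NOR false = true
t6 = NOT t1 = NOT false = true
t8 = t6 NOR t3 = true NOR false = false
t10 = t8 OR t1 = false OR false = false
t12 = t2 XNOR t4 = true XNOR true = true

t10 = false, t12 = true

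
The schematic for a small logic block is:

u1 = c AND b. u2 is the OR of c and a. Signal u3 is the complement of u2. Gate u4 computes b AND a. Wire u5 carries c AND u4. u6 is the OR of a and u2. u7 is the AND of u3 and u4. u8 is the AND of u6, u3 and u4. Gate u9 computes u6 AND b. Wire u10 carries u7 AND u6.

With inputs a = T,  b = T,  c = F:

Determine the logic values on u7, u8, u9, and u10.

u2 = c OR a = F OR T = T
u3 = NOT u2 = NOT T = F
u4 = b AND a = T AND T = T
u6 = a OR u2 = T OR T = T
u7 = u3 AND u4 = F AND T = F
u8 = u6 AND u3 AND u4 = T AND F AND T = F
u9 = u6 AND b = T AND T = T
u10 = u7 AND u6 = F AND T = F

u7 = F, u8 = F, u9 = T, u10 = F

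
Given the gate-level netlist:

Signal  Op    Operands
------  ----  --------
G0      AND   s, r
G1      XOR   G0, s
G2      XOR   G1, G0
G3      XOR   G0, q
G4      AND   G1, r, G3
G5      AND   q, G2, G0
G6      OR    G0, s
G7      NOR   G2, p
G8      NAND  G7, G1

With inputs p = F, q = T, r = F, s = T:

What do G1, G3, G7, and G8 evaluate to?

G0 = s AND r = T AND F = F
G1 = G0 XOR s = F XOR T = T
G2 = G1 XOR G0 = T XOR F = T
G3 = G0 XOR q = F XOR T = T
G7 = G2 NOR p = T NOR F = F
G8 = G7 NAND G1 = F NAND T = T

G1 = T  G3 = T  G7 = F  G8 = T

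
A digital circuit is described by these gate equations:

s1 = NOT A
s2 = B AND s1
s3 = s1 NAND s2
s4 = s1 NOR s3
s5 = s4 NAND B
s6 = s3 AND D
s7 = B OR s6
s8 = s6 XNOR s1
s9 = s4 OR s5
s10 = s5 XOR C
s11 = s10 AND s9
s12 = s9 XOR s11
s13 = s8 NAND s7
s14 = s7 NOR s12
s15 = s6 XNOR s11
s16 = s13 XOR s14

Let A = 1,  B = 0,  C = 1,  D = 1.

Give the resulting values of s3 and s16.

s1 = NOT A = NOT 1 = 0
s2 = B AND s1 = 0 AND 0 = 0
s3 = s1 NAND s2 = 0 NAND 0 = 1
s4 = s1 NOR s3 = 0 NOR 1 = 0
s5 = s4 NAND B = 0 NAND 0 = 1
s6 = s3 AND D = 1 AND 1 = 1
s7 = B OR s6 = 0 OR 1 = 1
s8 = s6 XNOR s1 = 1 XNOR 0 = 0
s9 = s4 OR s5 = 0 OR 1 = 1
s10 = s5 XOR C = 1 XOR 1 = 0
s11 = s10 AND s9 = 0 AND 1 = 0
s12 = s9 XOR s11 = 1 XOR 0 = 1
s13 = s8 NAND s7 = 0 NAND 1 = 1
s14 = s7 NOR s12 = 1 NOR 1 = 0
s16 = s13 XOR s14 = 1 XOR 0 = 1

s3 = 1; s16 = 1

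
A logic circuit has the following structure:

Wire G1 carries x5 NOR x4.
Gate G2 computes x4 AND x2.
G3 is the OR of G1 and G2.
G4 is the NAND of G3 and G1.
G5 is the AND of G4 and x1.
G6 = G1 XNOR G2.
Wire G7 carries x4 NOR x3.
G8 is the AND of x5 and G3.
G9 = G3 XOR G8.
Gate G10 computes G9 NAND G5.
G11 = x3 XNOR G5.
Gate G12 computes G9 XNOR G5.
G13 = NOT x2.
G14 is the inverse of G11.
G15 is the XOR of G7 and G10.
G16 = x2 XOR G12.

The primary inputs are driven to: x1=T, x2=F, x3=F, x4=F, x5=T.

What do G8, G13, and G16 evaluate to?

G8 = F, G13 = T, G16 = F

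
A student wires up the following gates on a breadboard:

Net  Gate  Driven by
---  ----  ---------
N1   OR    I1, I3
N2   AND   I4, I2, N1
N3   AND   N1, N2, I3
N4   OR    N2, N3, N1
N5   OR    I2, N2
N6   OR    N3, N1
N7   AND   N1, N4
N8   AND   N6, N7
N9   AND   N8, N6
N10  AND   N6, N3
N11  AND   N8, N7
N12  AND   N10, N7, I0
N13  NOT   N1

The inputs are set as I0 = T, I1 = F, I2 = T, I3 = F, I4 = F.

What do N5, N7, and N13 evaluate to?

N5 = T, N7 = F, N13 = T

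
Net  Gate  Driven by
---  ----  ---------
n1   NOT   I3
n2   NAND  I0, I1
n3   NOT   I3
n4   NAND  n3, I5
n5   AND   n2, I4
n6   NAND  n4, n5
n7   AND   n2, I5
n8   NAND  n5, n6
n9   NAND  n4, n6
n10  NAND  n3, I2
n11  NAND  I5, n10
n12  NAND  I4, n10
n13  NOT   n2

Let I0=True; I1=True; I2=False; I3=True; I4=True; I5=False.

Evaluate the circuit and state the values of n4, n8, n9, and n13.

n4 = True  n8 = True  n9 = False  n13 = True

n2 = I0 NAND I1 = True NAND True = False
n3 = NOT I3 = NOT True = False
n4 = n3 NAND I5 = False NAND False = True
n5 = n2 AND I4 = False AND True = False
n6 = n4 NAND n5 = True NAND False = True
n8 = n5 NAND n6 = False NAND True = True
n9 = n4 NAND n6 = True NAND True = False
n13 = NOT n2 = NOT False = True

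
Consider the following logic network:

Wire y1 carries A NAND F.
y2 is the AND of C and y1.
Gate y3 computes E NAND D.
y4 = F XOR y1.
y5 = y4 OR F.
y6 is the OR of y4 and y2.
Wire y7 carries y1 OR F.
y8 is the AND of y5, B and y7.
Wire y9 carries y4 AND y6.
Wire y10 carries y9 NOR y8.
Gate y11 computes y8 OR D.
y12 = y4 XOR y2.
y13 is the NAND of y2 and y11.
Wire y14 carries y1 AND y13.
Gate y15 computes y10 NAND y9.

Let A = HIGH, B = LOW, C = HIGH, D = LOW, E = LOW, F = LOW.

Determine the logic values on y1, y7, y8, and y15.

y1 = HIGH, y7 = HIGH, y8 = LOW, y15 = HIGH

y1 = A NAND F = HIGH NAND LOW = HIGH
y2 = C AND y1 = HIGH AND HIGH = HIGH
y4 = F XOR y1 = LOW XOR HIGH = HIGH
y5 = y4 OR F = HIGH OR LOW = HIGH
y6 = y4 OR y2 = HIGH OR HIGH = HIGH
y7 = y1 OR F = HIGH OR LOW = HIGH
y8 = y5 AND B AND y7 = HIGH AND LOW AND HIGH = LOW
y9 = y4 AND y6 = HIGH AND HIGH = HIGH
y10 = y9 NOR y8 = HIGH NOR LOW = LOW
y15 = y10 NAND y9 = LOW NAND HIGH = HIGH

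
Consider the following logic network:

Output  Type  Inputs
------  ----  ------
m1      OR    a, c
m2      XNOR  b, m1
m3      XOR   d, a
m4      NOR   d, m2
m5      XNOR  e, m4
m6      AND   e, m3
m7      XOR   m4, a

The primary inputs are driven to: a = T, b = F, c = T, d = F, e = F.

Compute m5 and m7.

m5 = F, m7 = F

m1 = a OR c = T OR T = T
m2 = b XNOR m1 = F XNOR T = F
m4 = d NOR m2 = F NOR F = T
m5 = e XNOR m4 = F XNOR T = F
m7 = m4 XOR a = T XOR T = F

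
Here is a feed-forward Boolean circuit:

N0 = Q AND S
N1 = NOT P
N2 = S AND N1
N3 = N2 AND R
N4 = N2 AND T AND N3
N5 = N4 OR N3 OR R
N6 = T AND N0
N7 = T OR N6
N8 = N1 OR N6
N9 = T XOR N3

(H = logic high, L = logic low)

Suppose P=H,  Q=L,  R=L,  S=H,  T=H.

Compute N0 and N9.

N0 = L, N9 = H

N0 = Q AND S = L AND H = L
N1 = NOT P = NOT H = L
N2 = S AND N1 = H AND L = L
N3 = N2 AND R = L AND L = L
N9 = T XOR N3 = H XOR L = H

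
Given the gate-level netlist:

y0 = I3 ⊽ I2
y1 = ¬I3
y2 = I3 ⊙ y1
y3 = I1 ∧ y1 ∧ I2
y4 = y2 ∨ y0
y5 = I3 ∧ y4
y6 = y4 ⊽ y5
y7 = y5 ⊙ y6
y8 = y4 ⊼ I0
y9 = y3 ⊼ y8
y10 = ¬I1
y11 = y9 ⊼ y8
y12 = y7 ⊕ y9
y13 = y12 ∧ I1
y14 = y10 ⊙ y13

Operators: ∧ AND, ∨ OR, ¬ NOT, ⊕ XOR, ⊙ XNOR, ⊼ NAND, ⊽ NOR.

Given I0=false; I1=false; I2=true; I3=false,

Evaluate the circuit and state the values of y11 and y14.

y11 = false; y14 = false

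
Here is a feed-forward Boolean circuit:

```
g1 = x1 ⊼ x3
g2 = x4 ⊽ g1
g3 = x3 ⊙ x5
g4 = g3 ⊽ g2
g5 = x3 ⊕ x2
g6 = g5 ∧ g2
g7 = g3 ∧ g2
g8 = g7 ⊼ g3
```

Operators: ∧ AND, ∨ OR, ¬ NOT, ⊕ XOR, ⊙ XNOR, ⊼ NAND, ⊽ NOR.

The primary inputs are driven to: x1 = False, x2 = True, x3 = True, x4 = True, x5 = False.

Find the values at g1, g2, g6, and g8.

g1 = x1 NAND x3 = False NAND True = True
g2 = x4 NOR g1 = True NOR True = False
g3 = x3 XNOR x5 = True XNOR False = False
g5 = x3 XOR x2 = True XOR True = False
g6 = g5 AND g2 = False AND False = False
g7 = g3 AND g2 = False AND False = False
g8 = g7 NAND g3 = False NAND False = True

g1 = True  g2 = False  g6 = False  g8 = True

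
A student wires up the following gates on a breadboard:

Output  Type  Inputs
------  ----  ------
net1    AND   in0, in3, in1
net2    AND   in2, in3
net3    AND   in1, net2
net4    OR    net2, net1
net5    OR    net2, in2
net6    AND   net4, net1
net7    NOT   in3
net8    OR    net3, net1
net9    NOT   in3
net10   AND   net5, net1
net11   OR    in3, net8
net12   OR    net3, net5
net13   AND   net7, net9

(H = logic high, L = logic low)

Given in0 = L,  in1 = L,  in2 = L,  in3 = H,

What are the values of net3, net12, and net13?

net2 = in2 AND in3 = L AND H = L
net3 = in1 AND net2 = L AND L = L
net5 = net2 OR in2 = L OR L = L
net7 = NOT in3 = NOT H = L
net9 = NOT in3 = NOT H = L
net12 = net3 OR net5 = L OR L = L
net13 = net7 AND net9 = L AND L = L

net3 = L; net12 = L; net13 = L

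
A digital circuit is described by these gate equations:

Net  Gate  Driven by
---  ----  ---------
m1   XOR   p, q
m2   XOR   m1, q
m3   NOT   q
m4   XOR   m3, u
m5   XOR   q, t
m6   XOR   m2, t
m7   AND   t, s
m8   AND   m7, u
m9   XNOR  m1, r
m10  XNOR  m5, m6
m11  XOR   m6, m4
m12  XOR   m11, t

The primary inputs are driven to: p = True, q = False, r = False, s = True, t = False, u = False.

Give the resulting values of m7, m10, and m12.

m7 = False, m10 = False, m12 = False

m1 = p XOR q = True XOR False = True
m2 = m1 XOR q = True XOR False = True
m3 = NOT q = NOT False = True
m4 = m3 XOR u = True XOR False = True
m5 = q XOR t = False XOR False = False
m6 = m2 XOR t = True XOR False = True
m7 = t AND s = False AND True = False
m10 = m5 XNOR m6 = False XNOR True = False
m11 = m6 XOR m4 = True XOR True = False
m12 = m11 XOR t = False XOR False = False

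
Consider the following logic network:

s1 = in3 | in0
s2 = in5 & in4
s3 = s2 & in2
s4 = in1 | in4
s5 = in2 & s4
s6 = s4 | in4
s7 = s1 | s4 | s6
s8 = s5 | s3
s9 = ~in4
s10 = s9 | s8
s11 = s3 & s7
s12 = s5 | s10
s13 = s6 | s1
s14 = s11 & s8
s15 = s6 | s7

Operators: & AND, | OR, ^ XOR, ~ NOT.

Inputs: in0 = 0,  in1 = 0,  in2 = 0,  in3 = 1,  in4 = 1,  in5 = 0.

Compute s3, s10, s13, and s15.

s1 = in3 OR in0 = 1 OR 0 = 1
s2 = in5 AND in4 = 0 AND 1 = 0
s3 = s2 AND in2 = 0 AND 0 = 0
s4 = in1 OR in4 = 0 OR 1 = 1
s5 = in2 AND s4 = 0 AND 1 = 0
s6 = s4 OR in4 = 1 OR 1 = 1
s7 = s1 OR s4 OR s6 = 1 OR 1 OR 1 = 1
s8 = s5 OR s3 = 0 OR 0 = 0
s9 = NOT in4 = NOT 1 = 0
s10 = s9 OR s8 = 0 OR 0 = 0
s13 = s6 OR s1 = 1 OR 1 = 1
s15 = s6 OR s7 = 1 OR 1 = 1

s3 = 0; s10 = 0; s13 = 1; s15 = 1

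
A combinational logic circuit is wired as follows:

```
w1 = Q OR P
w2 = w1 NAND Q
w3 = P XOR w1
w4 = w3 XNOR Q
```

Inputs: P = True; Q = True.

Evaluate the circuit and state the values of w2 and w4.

w1 = Q OR P = True OR True = True
w2 = w1 NAND Q = True NAND True = False
w3 = P XOR w1 = True XOR True = False
w4 = w3 XNOR Q = False XNOR True = False

w2 = False, w4 = False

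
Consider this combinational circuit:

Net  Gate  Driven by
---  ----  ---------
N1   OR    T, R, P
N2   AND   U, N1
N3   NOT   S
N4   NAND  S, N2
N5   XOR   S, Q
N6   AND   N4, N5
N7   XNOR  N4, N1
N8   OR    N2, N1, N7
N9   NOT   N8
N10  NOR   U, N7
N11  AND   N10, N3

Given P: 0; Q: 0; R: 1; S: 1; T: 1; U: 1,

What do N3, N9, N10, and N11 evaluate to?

N1 = T OR R OR P = 1 OR 1 OR 0 = 1
N2 = U AND N1 = 1 AND 1 = 1
N3 = NOT S = NOT 1 = 0
N4 = S NAND N2 = 1 NAND 1 = 0
N7 = N4 XNOR N1 = 0 XNOR 1 = 0
N8 = N2 OR N1 OR N7 = 1 OR 1 OR 0 = 1
N9 = NOT N8 = NOT 1 = 0
N10 = U NOR N7 = 1 NOR 0 = 0
N11 = N10 AND N3 = 0 AND 0 = 0

N3 = 0, N9 = 0, N10 = 0, N11 = 0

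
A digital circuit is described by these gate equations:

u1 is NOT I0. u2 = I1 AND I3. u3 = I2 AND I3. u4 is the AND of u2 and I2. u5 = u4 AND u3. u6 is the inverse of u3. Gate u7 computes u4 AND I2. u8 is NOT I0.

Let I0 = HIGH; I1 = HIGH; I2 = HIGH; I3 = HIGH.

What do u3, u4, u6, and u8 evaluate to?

u3 = HIGH  u4 = HIGH  u6 = LOW  u8 = LOW

u2 = I1 AND I3 = HIGH AND HIGH = HIGH
u3 = I2 AND I3 = HIGH AND HIGH = HIGH
u4 = u2 AND I2 = HIGH AND HIGH = HIGH
u6 = NOT u3 = NOT HIGH = LOW
u8 = NOT I0 = NOT HIGH = LOW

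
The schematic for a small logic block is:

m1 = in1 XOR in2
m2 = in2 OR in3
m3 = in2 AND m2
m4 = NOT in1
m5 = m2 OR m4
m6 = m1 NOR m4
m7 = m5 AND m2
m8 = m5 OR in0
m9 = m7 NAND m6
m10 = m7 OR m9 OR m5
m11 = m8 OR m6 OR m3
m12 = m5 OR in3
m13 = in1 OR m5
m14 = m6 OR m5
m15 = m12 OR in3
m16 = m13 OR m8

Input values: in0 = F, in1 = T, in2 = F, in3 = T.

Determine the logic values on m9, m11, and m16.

m9 = T  m11 = T  m16 = T

m1 = in1 XOR in2 = T XOR F = T
m2 = in2 OR in3 = F OR T = T
m3 = in2 AND m2 = F AND T = F
m4 = NOT in1 = NOT T = F
m5 = m2 OR m4 = T OR F = T
m6 = m1 NOR m4 = T NOR F = F
m7 = m5 AND m2 = T AND T = T
m8 = m5 OR in0 = T OR F = T
m9 = m7 NAND m6 = T NAND F = T
m11 = m8 OR m6 OR m3 = T OR F OR F = T
m13 = in1 OR m5 = T OR T = T
m16 = m13 OR m8 = T OR T = T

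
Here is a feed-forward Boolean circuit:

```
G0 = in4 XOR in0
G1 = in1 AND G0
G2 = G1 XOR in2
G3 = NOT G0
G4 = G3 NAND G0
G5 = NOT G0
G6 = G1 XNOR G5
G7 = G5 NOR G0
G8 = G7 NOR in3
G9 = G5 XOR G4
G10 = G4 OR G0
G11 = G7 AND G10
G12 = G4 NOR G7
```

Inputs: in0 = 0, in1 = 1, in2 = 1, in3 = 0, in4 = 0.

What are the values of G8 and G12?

G8 = 1, G12 = 0

G0 = in4 XOR in0 = 0 XOR 0 = 0
G3 = NOT G0 = NOT 0 = 1
G4 = G3 NAND G0 = 1 NAND 0 = 1
G5 = NOT G0 = NOT 0 = 1
G7 = G5 NOR G0 = 1 NOR 0 = 0
G8 = G7 NOR in3 = 0 NOR 0 = 1
G12 = G4 NOR G7 = 1 NOR 0 = 0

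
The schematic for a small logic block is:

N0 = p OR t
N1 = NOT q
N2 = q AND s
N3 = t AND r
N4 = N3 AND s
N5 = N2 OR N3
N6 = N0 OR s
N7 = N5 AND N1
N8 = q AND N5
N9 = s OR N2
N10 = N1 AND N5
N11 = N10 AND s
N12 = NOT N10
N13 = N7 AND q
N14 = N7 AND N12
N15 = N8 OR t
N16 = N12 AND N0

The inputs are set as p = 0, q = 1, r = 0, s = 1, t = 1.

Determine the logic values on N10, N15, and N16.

N0 = p OR t = 0 OR 1 = 1
N1 = NOT q = NOT 1 = 0
N2 = q AND s = 1 AND 1 = 1
N3 = t AND r = 1 AND 0 = 0
N5 = N2 OR N3 = 1 OR 0 = 1
N8 = q AND N5 = 1 AND 1 = 1
N10 = N1 AND N5 = 0 AND 1 = 0
N12 = NOT N10 = NOT 0 = 1
N15 = N8 OR t = 1 OR 1 = 1
N16 = N12 AND N0 = 1 AND 1 = 1

N10 = 0  N15 = 1  N16 = 1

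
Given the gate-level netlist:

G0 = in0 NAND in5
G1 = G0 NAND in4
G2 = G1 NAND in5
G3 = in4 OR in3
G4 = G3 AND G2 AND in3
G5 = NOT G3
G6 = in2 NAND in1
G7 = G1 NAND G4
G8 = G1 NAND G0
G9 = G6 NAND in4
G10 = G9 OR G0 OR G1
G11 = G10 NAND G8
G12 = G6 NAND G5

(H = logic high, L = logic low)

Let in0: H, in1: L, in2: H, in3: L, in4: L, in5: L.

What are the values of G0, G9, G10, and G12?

G0 = H  G9 = H  G10 = H  G12 = L

G0 = in0 NAND in5 = H NAND L = H
G1 = G0 NAND in4 = H NAND L = H
G3 = in4 OR in3 = L OR L = L
G5 = NOT G3 = NOT L = H
G6 = in2 NAND in1 = H NAND L = H
G9 = G6 NAND in4 = H NAND L = H
G10 = G9 OR G0 OR G1 = H OR H OR H = H
G12 = G6 NAND G5 = H NAND H = L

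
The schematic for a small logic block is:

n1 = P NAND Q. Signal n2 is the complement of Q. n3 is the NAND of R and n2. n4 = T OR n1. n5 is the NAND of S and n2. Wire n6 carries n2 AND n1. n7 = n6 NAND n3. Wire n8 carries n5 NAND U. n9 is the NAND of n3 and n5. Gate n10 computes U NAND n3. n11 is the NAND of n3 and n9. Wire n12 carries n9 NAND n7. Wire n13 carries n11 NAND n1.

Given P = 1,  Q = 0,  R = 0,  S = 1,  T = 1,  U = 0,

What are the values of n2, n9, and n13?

n2 = 1  n9 = 1  n13 = 1

n1 = P NAND Q = 1 NAND 0 = 1
n2 = NOT Q = NOT 0 = 1
n3 = R NAND n2 = 0 NAND 1 = 1
n5 = S NAND n2 = 1 NAND 1 = 0
n9 = n3 NAND n5 = 1 NAND 0 = 1
n11 = n3 NAND n9 = 1 NAND 1 = 0
n13 = n11 NAND n1 = 0 NAND 1 = 1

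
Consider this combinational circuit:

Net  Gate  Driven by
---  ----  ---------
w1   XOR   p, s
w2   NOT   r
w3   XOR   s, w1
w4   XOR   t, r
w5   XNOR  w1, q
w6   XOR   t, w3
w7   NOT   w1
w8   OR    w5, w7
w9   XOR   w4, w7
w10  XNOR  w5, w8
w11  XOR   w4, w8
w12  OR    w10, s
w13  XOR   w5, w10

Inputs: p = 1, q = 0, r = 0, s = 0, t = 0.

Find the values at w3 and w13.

w1 = p XOR s = 1 XOR 0 = 1
w3 = s XOR w1 = 0 XOR 1 = 1
w5 = w1 XNOR q = 1 XNOR 0 = 0
w7 = NOT w1 = NOT 1 = 0
w8 = w5 OR w7 = 0 OR 0 = 0
w10 = w5 XNOR w8 = 0 XNOR 0 = 1
w13 = w5 XOR w10 = 0 XOR 1 = 1

w3 = 1  w13 = 1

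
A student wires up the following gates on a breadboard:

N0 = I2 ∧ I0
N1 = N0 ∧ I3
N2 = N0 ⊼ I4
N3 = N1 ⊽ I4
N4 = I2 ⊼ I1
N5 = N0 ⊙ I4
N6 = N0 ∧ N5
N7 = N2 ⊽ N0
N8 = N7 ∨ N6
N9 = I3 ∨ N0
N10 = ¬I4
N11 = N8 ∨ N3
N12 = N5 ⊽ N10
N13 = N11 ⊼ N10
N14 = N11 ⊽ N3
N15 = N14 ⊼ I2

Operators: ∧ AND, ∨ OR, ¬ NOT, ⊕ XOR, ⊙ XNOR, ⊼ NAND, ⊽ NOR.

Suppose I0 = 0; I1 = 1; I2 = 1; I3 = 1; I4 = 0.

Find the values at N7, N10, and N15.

N0 = I2 AND I0 = 1 AND 0 = 0
N1 = N0 AND I3 = 0 AND 1 = 0
N2 = N0 NAND I4 = 0 NAND 0 = 1
N3 = N1 NOR I4 = 0 NOR 0 = 1
N5 = N0 XNOR I4 = 0 XNOR 0 = 1
N6 = N0 AND N5 = 0 AND 1 = 0
N7 = N2 NOR N0 = 1 NOR 0 = 0
N8 = N7 OR N6 = 0 OR 0 = 0
N10 = NOT I4 = NOT 0 = 1
N11 = N8 OR N3 = 0 OR 1 = 1
N14 = N11 NOR N3 = 1 NOR 1 = 0
N15 = N14 NAND I2 = 0 NAND 1 = 1

N7 = 0, N10 = 1, N15 = 1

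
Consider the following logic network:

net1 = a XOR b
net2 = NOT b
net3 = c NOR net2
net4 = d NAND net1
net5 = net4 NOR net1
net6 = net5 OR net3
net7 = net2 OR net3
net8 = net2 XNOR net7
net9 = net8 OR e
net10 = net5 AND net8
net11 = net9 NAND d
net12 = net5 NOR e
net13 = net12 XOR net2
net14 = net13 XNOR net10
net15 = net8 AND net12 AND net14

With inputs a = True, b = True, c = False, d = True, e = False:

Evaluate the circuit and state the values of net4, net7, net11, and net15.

net4 = True, net7 = True, net11 = True, net15 = False

net1 = a XOR b = True XOR True = False
net2 = NOT b = NOT True = False
net3 = c NOR net2 = False NOR False = True
net4 = d NAND net1 = True NAND False = True
net5 = net4 NOR net1 = True NOR False = False
net7 = net2 OR net3 = False OR True = True
net8 = net2 XNOR net7 = False XNOR True = False
net9 = net8 OR e = False OR False = False
net10 = net5 AND net8 = False AND False = False
net11 = net9 NAND d = False NAND True = True
net12 = net5 NOR e = False NOR False = True
net13 = net12 XOR net2 = True XOR False = True
net14 = net13 XNOR net10 = True XNOR False = False
net15 = net8 AND net12 AND net14 = False AND True AND False = False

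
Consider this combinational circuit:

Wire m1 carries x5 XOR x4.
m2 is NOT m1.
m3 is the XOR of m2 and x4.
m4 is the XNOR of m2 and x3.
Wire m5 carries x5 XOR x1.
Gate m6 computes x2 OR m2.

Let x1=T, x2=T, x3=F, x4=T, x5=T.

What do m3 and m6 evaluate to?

m3 = F, m6 = T

m1 = x5 XOR x4 = T XOR T = F
m2 = NOT m1 = NOT F = T
m3 = m2 XOR x4 = T XOR T = F
m6 = x2 OR m2 = T OR T = T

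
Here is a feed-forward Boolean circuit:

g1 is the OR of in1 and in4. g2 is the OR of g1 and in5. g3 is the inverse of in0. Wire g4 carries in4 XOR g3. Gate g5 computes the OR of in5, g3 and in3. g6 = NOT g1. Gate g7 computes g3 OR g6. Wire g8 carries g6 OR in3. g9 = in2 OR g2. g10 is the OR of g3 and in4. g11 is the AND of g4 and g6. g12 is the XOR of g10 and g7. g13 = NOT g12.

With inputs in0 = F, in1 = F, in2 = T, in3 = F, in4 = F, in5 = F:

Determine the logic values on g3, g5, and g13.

g3 = T; g5 = T; g13 = T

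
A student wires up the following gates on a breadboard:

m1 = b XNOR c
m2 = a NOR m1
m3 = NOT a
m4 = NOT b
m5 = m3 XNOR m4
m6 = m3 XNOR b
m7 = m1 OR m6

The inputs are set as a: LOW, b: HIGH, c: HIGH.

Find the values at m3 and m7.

m3 = HIGH; m7 = HIGH

m1 = b XNOR c = HIGH XNOR HIGH = HIGH
m3 = NOT a = NOT LOW = HIGH
m6 = m3 XNOR b = HIGH XNOR HIGH = HIGH
m7 = m1 OR m6 = HIGH OR HIGH = HIGH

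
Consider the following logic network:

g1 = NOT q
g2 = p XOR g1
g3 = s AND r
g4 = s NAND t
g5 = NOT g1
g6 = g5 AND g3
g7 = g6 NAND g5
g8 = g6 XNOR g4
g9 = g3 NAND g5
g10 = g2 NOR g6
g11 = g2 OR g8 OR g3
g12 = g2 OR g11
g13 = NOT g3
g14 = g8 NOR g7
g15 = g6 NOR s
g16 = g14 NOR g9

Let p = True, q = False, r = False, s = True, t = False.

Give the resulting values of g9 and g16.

g9 = True, g16 = False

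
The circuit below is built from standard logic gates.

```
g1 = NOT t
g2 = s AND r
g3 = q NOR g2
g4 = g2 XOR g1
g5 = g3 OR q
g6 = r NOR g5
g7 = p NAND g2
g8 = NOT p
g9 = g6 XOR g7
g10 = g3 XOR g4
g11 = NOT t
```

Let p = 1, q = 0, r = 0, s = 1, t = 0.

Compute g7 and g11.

g2 = s AND r = 1 AND 0 = 0
g7 = p NAND g2 = 1 NAND 0 = 1
g11 = NOT t = NOT 0 = 1

g7 = 1, g11 = 1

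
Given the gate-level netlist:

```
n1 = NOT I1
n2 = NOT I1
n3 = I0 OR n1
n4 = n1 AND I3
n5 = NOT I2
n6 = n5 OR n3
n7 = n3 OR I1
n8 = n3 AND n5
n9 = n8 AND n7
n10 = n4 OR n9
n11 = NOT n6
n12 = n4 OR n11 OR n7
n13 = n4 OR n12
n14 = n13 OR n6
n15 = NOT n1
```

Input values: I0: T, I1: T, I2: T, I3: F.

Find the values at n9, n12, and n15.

n9 = F, n12 = T, n15 = T

n1 = NOT I1 = NOT T = F
n3 = I0 OR n1 = T OR F = T
n4 = n1 AND I3 = F AND F = F
n5 = NOT I2 = NOT T = F
n6 = n5 OR n3 = F OR T = T
n7 = n3 OR I1 = T OR T = T
n8 = n3 AND n5 = T AND F = F
n9 = n8 AND n7 = F AND T = F
n11 = NOT n6 = NOT T = F
n12 = n4 OR n11 OR n7 = F OR F OR T = T
n15 = NOT n1 = NOT F = T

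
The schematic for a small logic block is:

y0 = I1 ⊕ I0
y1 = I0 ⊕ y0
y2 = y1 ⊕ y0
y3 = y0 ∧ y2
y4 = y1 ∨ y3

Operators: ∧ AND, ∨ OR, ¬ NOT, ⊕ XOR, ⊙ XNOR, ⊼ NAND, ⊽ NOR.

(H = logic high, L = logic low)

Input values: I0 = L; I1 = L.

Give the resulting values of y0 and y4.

y0 = L, y4 = L

y0 = I1 XOR I0 = L XOR L = L
y1 = I0 XOR y0 = L XOR L = L
y2 = y1 XOR y0 = L XOR L = L
y3 = y0 AND y2 = L AND L = L
y4 = y1 OR y3 = L OR L = L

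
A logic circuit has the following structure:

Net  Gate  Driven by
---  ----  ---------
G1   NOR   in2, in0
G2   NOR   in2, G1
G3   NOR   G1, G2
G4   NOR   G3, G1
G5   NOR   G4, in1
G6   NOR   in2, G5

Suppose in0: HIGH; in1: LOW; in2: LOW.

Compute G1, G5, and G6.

G1 = LOW, G5 = LOW, G6 = HIGH

G1 = in2 NOR in0 = LOW NOR HIGH = LOW
G2 = in2 NOR G1 = LOW NOR LOW = HIGH
G3 = G1 NOR G2 = LOW NOR HIGH = LOW
G4 = G3 NOR G1 = LOW NOR LOW = HIGH
G5 = G4 NOR in1 = HIGH NOR LOW = LOW
G6 = in2 NOR G5 = LOW NOR LOW = HIGH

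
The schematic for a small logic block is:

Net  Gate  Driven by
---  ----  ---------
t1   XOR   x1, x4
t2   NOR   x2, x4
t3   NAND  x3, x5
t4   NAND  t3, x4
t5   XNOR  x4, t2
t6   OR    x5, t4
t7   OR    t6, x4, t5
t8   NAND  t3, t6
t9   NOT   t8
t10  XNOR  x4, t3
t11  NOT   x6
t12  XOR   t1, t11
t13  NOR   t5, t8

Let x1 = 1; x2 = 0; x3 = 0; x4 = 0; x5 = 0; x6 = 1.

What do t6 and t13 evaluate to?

t6 = 1, t13 = 1

t2 = x2 NOR x4 = 0 NOR 0 = 1
t3 = x3 NAND x5 = 0 NAND 0 = 1
t4 = t3 NAND x4 = 1 NAND 0 = 1
t5 = x4 XNOR t2 = 0 XNOR 1 = 0
t6 = x5 OR t4 = 0 OR 1 = 1
t8 = t3 NAND t6 = 1 NAND 1 = 0
t13 = t5 NOR t8 = 0 NOR 0 = 1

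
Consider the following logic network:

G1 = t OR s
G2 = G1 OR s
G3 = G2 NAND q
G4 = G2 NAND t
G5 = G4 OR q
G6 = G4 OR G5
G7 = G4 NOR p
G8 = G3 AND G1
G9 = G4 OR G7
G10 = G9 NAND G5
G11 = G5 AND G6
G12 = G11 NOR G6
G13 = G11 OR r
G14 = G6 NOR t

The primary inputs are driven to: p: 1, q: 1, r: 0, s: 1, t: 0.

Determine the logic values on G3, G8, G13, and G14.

G3 = 0, G8 = 0, G13 = 1, G14 = 0

G1 = t OR s = 0 OR 1 = 1
G2 = G1 OR s = 1 OR 1 = 1
G3 = G2 NAND q = 1 NAND 1 = 0
G4 = G2 NAND t = 1 NAND 0 = 1
G5 = G4 OR q = 1 OR 1 = 1
G6 = G4 OR G5 = 1 OR 1 = 1
G8 = G3 AND G1 = 0 AND 1 = 0
G11 = G5 AND G6 = 1 AND 1 = 1
G13 = G11 OR r = 1 OR 0 = 1
G14 = G6 NOR t = 1 NOR 0 = 0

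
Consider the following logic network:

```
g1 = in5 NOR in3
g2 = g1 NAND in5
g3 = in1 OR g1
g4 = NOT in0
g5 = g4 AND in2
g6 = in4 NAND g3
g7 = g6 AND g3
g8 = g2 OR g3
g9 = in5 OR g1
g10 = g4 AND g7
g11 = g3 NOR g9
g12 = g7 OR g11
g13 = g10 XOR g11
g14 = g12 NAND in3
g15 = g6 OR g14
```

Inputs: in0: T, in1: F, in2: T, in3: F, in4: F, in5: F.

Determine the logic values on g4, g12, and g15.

g1 = in5 NOR in3 = F NOR F = T
g3 = in1 OR g1 = F OR T = T
g4 = NOT in0 = NOT T = F
g6 = in4 NAND g3 = F NAND T = T
g7 = g6 AND g3 = T AND T = T
g9 = in5 OR g1 = F OR T = T
g11 = g3 NOR g9 = T NOR T = F
g12 = g7 OR g11 = T OR F = T
g14 = g12 NAND in3 = T NAND F = T
g15 = g6 OR g14 = T OR T = T

g4 = F, g12 = T, g15 = T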